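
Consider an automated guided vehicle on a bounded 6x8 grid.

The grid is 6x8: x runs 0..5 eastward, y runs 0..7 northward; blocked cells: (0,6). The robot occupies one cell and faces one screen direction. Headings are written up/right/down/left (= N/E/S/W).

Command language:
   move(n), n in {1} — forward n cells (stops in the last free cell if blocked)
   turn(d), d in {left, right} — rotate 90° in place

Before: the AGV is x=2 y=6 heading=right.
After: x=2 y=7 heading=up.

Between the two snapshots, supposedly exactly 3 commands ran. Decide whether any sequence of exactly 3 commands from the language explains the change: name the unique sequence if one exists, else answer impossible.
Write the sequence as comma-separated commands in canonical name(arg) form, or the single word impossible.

key: position moved to (2,7) AND the heading swung to N — translation plus rotation needed
from: x=2 y=6 heading=right
1. turn(left) → x=2 y=6 heading=up
2. move(1) → x=2 y=7 heading=up
3. move(1) → x=2 y=7 heading=up
uniquely the one of 27 3-step routes that fits.

turn(left), move(1), move(1)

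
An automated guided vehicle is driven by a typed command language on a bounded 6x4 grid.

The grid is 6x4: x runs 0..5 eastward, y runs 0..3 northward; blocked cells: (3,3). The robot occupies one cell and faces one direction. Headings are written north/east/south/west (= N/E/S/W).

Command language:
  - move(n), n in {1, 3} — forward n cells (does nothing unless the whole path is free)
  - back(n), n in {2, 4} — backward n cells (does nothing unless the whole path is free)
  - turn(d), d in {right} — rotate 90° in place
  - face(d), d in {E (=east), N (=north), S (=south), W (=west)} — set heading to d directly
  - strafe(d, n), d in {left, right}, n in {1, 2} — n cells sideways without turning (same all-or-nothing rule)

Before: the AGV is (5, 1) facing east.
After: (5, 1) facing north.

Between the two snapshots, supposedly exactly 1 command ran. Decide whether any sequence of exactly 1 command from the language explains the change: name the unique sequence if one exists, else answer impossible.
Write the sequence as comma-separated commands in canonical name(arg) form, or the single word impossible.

face(N)

key: parked at (5,1) the whole time — nothing moves the robot
start: (5, 1) facing east
step 1 (face(N)): (5, 1) facing north
uniquely the one of 13 1-step routes that fits.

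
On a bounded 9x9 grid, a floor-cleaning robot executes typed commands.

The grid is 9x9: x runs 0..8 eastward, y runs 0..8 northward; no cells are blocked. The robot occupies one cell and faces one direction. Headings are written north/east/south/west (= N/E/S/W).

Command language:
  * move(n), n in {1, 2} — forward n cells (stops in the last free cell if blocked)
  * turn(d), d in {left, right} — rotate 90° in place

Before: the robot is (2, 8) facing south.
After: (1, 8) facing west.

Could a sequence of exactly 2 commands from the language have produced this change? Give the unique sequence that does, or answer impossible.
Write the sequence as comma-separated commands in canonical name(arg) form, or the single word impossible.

key: cell and facing (now W) both changed — the 2 commands mix motion and turning
from: (2, 8) facing south
1. turn(right) → (2, 8) facing west
2. move(1) → (1, 8) facing west
all 16 alternatives checked — unique.

turn(right), move(1)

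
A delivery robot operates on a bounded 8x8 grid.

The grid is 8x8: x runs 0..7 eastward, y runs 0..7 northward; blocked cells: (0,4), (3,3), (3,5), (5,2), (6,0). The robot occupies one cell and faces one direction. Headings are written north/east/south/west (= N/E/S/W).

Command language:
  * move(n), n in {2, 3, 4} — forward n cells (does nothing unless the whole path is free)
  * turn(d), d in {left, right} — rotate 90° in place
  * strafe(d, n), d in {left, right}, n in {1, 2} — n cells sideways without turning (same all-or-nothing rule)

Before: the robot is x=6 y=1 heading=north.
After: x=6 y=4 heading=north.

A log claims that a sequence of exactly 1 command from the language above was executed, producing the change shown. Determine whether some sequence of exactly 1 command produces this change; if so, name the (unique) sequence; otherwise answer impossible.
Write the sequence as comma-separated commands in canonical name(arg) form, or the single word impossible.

key: heading stays N — the single command does not turn
from: x=6 y=1 heading=north
1. move(3) → x=6 y=4 heading=north
uniquely the one of 9 1-step routes that fits.

move(3)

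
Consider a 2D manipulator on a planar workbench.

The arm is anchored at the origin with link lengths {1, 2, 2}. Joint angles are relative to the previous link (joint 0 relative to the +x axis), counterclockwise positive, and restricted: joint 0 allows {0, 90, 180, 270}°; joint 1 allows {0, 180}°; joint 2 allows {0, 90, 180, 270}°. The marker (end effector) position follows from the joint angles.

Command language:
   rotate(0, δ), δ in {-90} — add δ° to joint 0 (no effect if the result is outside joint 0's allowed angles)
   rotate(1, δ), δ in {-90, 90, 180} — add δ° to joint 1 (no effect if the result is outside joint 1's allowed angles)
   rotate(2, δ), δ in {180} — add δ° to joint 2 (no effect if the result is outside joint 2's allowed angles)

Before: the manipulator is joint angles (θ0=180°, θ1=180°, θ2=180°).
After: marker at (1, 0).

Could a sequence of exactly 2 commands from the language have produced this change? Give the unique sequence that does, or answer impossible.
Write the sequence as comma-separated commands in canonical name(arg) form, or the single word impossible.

start: joint angles (θ0=180°, θ1=180°, θ2=180°)
1. rotate(0, -90) → joint angles (θ0=90°, θ1=180°, θ2=180°)
2. rotate(0, -90) → joint angles (θ0=0°, θ1=180°, θ2=180°)
uniquely the one of 25 2-step routes that fits.

rotate(0, -90), rotate(0, -90)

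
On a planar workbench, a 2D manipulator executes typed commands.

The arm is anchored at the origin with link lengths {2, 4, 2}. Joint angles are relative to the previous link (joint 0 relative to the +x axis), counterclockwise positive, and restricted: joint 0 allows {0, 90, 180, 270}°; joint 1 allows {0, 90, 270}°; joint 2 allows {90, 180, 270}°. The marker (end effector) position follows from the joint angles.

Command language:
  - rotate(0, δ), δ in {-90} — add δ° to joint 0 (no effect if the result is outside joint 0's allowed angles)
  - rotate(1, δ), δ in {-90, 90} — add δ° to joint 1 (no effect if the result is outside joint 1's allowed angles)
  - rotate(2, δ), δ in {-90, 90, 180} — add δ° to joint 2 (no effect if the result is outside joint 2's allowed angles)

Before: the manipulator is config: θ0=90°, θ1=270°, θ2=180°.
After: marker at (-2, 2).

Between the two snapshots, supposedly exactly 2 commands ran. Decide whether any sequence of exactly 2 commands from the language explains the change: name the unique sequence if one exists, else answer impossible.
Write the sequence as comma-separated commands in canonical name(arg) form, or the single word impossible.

t0: config: θ0=90°, θ1=270°, θ2=180°
1. rotate(1, 90) → config: θ0=90°, θ1=0°, θ2=180°
2. rotate(1, 90) → config: θ0=90°, θ1=90°, θ2=180°
all 36 alternatives checked — unique.

rotate(1, 90), rotate(1, 90)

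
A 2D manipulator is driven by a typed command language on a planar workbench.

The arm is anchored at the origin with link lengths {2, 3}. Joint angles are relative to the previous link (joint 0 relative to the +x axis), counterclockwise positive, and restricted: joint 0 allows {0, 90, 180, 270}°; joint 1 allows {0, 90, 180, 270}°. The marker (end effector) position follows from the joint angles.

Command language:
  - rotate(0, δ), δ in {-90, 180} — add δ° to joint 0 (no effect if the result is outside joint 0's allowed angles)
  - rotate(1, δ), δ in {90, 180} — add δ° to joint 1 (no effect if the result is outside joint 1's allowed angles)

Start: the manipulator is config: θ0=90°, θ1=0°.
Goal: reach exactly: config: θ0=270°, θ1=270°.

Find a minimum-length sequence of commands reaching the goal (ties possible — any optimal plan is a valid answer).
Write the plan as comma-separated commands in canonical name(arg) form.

rotate(1, 90), rotate(1, 180), rotate(0, 180)

initial: config: θ0=90°, θ1=0°
t=1 rotate(1, 90) ⇒ config: θ0=90°, θ1=90°
t=2 rotate(1, 180) ⇒ config: θ0=90°, θ1=270°
t=3 rotate(0, 180) ⇒ config: θ0=270°, θ1=270°
minimal: 3 command(s), checked below 3.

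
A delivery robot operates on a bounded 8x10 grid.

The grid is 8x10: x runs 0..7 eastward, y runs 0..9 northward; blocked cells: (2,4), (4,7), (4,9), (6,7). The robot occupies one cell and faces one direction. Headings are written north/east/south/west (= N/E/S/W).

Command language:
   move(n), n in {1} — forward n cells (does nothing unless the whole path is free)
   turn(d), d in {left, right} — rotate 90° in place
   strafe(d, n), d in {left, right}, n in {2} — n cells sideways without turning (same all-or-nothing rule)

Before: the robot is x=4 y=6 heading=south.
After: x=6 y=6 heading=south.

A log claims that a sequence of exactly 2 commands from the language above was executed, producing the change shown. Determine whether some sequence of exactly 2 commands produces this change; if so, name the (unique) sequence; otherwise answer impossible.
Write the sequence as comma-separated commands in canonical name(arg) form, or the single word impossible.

key: the second strafe(left, 2) would leave the grid, so it does nothing
start: x=4 y=6 heading=south
1. strafe(left, 2) → x=6 y=6 heading=south
2. strafe(left, 2) → x=6 y=6 heading=south
no rival 2-sequence matches.

strafe(left, 2), strafe(left, 2)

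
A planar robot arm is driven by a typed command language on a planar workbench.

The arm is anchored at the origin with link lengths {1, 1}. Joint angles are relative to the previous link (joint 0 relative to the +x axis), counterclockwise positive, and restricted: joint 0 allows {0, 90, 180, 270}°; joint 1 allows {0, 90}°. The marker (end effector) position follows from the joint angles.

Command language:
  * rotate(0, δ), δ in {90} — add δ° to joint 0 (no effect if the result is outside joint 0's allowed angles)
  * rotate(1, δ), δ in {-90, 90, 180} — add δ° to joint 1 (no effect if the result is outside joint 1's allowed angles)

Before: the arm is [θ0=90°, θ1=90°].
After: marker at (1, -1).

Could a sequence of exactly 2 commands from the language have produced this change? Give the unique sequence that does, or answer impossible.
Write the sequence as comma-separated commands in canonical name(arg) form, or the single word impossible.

from: [θ0=90°, θ1=90°]
1. rotate(0, 90) → [θ0=180°, θ1=90°]
2. rotate(0, 90) → [θ0=270°, θ1=90°]
no other 2-command option fits: unique.

rotate(0, 90), rotate(0, 90)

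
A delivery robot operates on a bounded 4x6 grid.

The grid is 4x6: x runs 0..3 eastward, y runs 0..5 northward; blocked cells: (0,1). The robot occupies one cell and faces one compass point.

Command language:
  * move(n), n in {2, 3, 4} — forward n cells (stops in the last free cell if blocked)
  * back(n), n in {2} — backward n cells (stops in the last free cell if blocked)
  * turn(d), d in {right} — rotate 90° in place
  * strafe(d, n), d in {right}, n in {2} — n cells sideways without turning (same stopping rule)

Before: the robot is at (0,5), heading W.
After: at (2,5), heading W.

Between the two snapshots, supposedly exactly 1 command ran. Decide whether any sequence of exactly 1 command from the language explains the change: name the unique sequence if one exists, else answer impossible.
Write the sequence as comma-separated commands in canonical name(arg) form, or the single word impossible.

back(2)

key: still facing W — the one step turns nothing
t0: at (0,5), heading W
step 1 (back(2)): at (2,5), heading W
no other 1-command option fits: unique.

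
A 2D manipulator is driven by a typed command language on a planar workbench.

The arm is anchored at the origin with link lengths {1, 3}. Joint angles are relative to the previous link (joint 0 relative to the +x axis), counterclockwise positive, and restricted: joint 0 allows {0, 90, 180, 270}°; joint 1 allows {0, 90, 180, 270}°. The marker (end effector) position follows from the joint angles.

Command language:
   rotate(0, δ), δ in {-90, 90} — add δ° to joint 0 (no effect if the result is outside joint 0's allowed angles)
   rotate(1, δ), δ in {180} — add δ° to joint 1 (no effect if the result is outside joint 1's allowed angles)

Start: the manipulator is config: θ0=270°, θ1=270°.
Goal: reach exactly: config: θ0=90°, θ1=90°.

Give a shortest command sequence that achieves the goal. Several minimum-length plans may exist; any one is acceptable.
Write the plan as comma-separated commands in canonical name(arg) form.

rotate(1, 180), rotate(0, -90), rotate(0, -90)

initial: config: θ0=270°, θ1=270°
[1] after rotate(1, 180): config: θ0=270°, θ1=90°
[2] after rotate(0, -90): config: θ0=180°, θ1=90°
[3] after rotate(0, -90): config: θ0=90°, θ1=90°
shorter routes all fall short; 3 is best.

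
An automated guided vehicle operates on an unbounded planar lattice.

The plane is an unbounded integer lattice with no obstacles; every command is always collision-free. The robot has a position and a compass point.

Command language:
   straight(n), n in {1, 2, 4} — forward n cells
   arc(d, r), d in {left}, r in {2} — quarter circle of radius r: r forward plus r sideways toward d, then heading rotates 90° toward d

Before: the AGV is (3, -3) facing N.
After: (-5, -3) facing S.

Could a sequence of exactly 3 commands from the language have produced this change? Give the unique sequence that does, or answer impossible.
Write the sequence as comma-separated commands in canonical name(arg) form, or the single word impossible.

arc(left, 2), straight(4), arc(left, 2)

key: cell and facing (now S) both changed — the 3 commands mix motion and turning
start: (3, -3) facing N
[1] after arc(left, 2): (1, -1) facing W
[2] after straight(4): (-3, -1) facing W
[3] after arc(left, 2): (-5, -3) facing S
all 64 alternatives checked — unique.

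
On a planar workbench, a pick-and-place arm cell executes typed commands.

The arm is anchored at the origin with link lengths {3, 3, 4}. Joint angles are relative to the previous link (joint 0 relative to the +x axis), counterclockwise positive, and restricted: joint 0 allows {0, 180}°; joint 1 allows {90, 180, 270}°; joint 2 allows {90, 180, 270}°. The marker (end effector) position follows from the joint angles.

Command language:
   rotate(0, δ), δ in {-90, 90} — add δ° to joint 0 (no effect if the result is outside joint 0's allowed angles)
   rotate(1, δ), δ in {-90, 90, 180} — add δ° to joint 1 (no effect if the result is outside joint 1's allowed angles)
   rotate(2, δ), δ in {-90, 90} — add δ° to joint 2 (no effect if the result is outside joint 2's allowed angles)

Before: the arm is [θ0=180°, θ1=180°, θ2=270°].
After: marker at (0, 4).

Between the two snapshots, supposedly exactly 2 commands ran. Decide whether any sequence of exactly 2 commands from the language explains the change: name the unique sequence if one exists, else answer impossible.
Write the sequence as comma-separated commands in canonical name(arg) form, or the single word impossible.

rotate(2, -90), rotate(2, -90)

from: [θ0=180°, θ1=180°, θ2=270°]
t=1 rotate(2, -90) ⇒ [θ0=180°, θ1=180°, θ2=180°]
t=2 rotate(2, -90) ⇒ [θ0=180°, θ1=180°, θ2=90°]
uniquely the one of 49 2-step routes that fits.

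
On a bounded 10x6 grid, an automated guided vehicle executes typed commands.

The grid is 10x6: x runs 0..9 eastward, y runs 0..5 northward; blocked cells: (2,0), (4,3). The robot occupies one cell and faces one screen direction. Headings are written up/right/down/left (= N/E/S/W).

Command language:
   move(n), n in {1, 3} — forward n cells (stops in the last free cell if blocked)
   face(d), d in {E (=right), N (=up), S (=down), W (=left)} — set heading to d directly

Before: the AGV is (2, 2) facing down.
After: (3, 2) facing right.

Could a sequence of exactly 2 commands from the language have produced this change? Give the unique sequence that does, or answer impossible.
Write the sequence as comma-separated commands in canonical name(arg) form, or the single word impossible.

face(E), move(1)

key: cell and facing (now E) both changed — the 2 commands mix motion and turning
t0: (2, 2) facing down
[1] after face(E): (2, 2) facing right
[2] after move(1): (3, 2) facing right
all 36 alternatives checked — unique.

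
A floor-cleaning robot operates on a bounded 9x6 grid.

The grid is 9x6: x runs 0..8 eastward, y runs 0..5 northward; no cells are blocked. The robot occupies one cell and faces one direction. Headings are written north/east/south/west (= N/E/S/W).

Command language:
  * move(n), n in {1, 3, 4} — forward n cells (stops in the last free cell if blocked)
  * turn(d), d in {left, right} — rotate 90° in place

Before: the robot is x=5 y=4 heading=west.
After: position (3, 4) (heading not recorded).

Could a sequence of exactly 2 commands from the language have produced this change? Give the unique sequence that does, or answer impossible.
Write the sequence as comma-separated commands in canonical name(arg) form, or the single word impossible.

move(1), move(1)

from: x=5 y=4 heading=west
1. move(1) → x=4 y=4 heading=west
2. move(1) → x=3 y=4 heading=west
all 25 alternatives checked — unique.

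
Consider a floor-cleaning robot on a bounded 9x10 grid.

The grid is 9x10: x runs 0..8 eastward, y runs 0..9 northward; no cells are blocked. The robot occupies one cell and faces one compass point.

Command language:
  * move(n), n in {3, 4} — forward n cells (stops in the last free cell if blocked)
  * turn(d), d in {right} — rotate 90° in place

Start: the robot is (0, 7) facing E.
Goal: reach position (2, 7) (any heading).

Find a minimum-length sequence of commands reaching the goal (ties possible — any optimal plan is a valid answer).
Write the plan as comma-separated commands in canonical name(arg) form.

move(3), move(3), turn(right), turn(right), move(4)

begin: (0, 7) facing E
1. move(3) → (3, 7) facing E
2. move(3) → (6, 7) facing E
3. turn(right) → (6, 7) facing S
4. turn(right) → (6, 7) facing W
5. move(4) → (2, 7) facing W
shorter routes all fall short; 5 is best.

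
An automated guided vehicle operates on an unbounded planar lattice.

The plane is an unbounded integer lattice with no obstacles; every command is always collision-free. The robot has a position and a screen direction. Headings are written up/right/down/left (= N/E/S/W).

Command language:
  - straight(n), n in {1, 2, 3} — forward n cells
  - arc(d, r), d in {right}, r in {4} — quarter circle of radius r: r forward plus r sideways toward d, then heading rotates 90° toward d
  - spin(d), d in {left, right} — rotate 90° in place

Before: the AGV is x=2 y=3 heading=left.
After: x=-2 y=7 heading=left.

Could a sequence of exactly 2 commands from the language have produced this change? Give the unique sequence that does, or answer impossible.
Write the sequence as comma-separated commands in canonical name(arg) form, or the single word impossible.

arc(right, 4), spin(left)

key: heading stays W — rotations cancel among the 2 commands
begin: x=2 y=3 heading=left
t=1 arc(right, 4) ⇒ x=-2 y=7 heading=up
t=2 spin(left) ⇒ x=-2 y=7 heading=left
all 36 alternatives checked — unique.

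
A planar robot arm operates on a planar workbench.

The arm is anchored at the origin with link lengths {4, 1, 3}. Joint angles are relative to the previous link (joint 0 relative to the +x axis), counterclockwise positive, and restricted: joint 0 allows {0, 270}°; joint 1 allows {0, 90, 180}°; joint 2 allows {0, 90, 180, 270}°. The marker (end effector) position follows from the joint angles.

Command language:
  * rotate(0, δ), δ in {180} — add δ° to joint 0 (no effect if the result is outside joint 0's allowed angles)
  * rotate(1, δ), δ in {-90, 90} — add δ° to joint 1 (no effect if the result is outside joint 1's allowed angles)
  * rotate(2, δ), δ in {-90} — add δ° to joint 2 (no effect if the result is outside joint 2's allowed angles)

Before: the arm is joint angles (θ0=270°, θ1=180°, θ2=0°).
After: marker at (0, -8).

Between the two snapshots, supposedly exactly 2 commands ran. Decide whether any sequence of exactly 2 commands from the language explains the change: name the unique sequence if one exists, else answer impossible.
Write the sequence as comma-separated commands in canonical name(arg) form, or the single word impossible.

initial: joint angles (θ0=270°, θ1=180°, θ2=0°)
1. rotate(1, -90) → joint angles (θ0=270°, θ1=90°, θ2=0°)
2. rotate(1, -90) → joint angles (θ0=270°, θ1=0°, θ2=0°)
uniquely the one of 16 2-step routes that fits.

rotate(1, -90), rotate(1, -90)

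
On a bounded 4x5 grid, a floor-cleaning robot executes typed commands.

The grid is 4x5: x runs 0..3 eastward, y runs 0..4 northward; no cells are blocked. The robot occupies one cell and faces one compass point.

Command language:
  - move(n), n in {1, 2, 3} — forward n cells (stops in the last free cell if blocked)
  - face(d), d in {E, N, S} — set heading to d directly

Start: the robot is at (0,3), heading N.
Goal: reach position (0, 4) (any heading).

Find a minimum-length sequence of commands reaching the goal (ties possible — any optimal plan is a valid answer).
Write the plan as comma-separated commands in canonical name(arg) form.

begin: at (0,3), heading N
step 1 (move(2)): at (0,4), heading N
minimal: 1 command(s), checked below 1.

move(2)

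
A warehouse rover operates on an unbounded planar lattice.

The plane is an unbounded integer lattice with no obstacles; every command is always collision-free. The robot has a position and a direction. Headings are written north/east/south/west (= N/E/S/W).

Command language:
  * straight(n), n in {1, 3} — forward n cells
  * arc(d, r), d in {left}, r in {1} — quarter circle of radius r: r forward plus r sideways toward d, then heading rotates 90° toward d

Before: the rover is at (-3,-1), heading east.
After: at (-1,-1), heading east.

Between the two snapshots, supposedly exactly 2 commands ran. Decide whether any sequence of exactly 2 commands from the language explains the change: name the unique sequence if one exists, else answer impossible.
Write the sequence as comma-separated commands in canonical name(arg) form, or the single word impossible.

straight(1), straight(1)

key: heading stays E — no command in the sequence turns
from: at (-3,-1), heading east
t=1 straight(1) ⇒ at (-2,-1), heading east
t=2 straight(1) ⇒ at (-1,-1), heading east
uniquely the one of 9 2-step routes that fits.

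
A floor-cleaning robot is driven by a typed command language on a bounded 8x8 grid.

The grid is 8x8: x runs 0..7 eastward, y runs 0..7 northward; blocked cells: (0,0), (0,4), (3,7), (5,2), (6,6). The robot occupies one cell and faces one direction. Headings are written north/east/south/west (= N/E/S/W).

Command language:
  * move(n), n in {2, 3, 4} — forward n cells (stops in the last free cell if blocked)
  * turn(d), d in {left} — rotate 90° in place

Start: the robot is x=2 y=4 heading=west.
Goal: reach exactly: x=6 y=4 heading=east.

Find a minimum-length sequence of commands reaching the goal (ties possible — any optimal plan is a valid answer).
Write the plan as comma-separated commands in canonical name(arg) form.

turn(left), turn(left), move(4)

begin: x=2 y=4 heading=west
1. turn(left) → x=2 y=4 heading=south
2. turn(left) → x=2 y=4 heading=east
3. move(4) → x=6 y=4 heading=east
minimal: 3 command(s), checked below 3.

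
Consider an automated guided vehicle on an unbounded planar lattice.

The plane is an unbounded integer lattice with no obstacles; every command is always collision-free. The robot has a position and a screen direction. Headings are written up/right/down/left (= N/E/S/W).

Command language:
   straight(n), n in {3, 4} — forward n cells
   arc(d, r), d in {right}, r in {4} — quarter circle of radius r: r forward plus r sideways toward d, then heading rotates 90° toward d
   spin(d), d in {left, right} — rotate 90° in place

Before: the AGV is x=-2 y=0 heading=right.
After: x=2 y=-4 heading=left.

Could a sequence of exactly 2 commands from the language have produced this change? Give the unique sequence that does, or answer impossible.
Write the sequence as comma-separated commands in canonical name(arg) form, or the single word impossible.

key: order matters: swapping arc(right, 4) and spin(right) lands elsewhere
t0: x=-2 y=0 heading=right
1. arc(right, 4) → x=2 y=-4 heading=down
2. spin(right) → x=2 y=-4 heading=left
uniquely the one of 25 2-step routes that fits.

arc(right, 4), spin(right)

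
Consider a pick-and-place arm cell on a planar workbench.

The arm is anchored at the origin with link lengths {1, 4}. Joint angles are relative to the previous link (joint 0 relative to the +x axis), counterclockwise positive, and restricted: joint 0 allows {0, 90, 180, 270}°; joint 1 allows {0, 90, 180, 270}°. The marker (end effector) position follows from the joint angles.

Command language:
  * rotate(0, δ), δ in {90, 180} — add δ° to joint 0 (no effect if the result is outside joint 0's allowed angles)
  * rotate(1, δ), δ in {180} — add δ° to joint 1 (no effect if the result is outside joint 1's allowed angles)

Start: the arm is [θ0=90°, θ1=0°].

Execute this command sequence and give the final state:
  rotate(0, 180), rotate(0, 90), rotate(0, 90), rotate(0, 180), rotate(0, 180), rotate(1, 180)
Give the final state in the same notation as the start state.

from: [θ0=90°, θ1=0°]
1. rotate(0, 180) → [θ0=270°, θ1=0°]
2. rotate(0, 90) → [θ0=0°, θ1=0°]
3. rotate(0, 90) → [θ0=90°, θ1=0°]
4. rotate(0, 180) → [θ0=270°, θ1=0°]
5. rotate(0, 180) → [θ0=90°, θ1=0°]
6. rotate(1, 180) → [θ0=90°, θ1=180°]

[θ0=90°, θ1=180°]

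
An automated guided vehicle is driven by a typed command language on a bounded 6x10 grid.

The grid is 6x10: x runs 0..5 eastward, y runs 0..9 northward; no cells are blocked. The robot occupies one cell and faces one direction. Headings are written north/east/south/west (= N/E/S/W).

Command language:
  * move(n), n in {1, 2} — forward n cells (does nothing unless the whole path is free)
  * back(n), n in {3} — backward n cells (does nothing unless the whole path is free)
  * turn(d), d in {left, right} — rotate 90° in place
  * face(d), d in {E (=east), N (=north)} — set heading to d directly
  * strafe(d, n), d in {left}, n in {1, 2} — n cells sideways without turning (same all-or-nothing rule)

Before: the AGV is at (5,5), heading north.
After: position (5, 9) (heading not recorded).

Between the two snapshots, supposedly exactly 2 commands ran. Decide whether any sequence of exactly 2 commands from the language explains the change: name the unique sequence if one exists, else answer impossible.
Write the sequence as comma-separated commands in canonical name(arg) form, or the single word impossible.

move(2), move(2)

start: at (5,5), heading north
1. move(2) → at (5,7), heading north
2. move(2) → at (5,9), heading north
no other 2-command option fits: unique.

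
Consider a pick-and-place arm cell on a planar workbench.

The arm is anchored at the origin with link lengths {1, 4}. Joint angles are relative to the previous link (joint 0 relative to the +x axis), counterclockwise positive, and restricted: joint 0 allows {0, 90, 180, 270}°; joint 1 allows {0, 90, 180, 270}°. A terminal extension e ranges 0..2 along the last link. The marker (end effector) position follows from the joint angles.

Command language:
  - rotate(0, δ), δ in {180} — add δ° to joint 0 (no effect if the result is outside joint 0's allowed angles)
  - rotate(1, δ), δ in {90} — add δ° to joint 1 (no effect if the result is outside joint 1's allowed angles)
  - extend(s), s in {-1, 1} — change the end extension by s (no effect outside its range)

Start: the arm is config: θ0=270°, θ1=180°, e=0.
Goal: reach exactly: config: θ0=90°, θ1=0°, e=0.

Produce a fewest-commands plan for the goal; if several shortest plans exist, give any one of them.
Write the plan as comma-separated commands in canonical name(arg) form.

t0: config: θ0=270°, θ1=180°, e=0
1. rotate(1, 90) → config: θ0=270°, θ1=270°, e=0
2. rotate(1, 90) → config: θ0=270°, θ1=0°, e=0
3. rotate(0, 180) → config: θ0=90°, θ1=0°, e=0
shorter routes all fall short; 3 is best.

rotate(1, 90), rotate(1, 90), rotate(0, 180)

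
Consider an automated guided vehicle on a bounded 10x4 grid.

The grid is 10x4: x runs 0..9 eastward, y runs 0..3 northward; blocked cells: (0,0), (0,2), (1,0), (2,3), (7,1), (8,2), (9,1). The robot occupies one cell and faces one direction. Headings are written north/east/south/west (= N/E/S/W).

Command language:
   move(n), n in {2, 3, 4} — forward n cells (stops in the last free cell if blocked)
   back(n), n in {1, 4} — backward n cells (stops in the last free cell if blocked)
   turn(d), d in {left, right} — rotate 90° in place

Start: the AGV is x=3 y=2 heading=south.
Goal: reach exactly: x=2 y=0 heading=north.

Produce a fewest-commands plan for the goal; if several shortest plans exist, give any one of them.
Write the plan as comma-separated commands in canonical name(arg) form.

turn(left), back(1), turn(left), back(4)

begin: x=3 y=2 heading=south
t=1 turn(left) ⇒ x=3 y=2 heading=east
t=2 back(1) ⇒ x=2 y=2 heading=east
t=3 turn(left) ⇒ x=2 y=2 heading=north
t=4 back(4) ⇒ x=2 y=0 heading=north
nothing shorter than 4 reaches the goal.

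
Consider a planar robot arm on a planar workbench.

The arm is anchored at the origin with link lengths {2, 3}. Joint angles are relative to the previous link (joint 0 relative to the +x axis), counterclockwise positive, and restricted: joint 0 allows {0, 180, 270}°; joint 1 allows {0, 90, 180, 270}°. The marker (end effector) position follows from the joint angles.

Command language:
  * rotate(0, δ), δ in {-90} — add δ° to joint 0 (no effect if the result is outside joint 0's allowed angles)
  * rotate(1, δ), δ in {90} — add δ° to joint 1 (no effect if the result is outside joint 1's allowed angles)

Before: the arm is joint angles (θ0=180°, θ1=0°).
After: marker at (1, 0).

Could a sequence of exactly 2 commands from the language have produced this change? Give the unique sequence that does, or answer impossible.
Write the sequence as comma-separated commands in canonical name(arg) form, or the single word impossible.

begin: joint angles (θ0=180°, θ1=0°)
1. rotate(1, 90) → joint angles (θ0=180°, θ1=90°)
2. rotate(1, 90) → joint angles (θ0=180°, θ1=180°)
uniquely the one of 4 2-step routes that fits.

rotate(1, 90), rotate(1, 90)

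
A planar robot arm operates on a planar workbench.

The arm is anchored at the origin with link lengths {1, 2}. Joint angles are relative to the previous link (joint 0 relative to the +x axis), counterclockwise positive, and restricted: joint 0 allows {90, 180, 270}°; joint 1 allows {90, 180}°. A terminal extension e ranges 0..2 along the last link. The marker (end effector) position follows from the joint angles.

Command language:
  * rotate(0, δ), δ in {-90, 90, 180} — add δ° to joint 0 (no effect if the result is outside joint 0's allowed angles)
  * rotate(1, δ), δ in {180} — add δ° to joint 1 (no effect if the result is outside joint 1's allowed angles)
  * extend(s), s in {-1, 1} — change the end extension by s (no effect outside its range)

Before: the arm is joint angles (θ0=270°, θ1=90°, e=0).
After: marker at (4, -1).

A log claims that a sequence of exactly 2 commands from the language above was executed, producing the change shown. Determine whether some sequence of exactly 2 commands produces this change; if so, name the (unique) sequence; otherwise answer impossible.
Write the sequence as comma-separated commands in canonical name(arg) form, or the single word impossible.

start: joint angles (θ0=270°, θ1=90°, e=0)
step 1 (extend(1)): joint angles (θ0=270°, θ1=90°, e=1)
step 2 (extend(1)): joint angles (θ0=270°, θ1=90°, e=2)
uniquely the one of 36 2-step routes that fits.

extend(1), extend(1)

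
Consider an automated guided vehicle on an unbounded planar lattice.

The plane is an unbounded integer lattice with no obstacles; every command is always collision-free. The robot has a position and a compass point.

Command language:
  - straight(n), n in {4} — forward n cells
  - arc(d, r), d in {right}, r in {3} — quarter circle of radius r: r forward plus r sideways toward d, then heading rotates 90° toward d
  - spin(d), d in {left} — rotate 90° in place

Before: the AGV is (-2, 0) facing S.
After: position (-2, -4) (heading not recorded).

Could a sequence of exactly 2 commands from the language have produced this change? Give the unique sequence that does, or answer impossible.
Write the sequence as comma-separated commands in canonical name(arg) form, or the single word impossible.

straight(4), spin(left)

key: order matters: swapping straight(4) and spin(left) lands elsewhere
start: (-2, 0) facing S
[1] after straight(4): (-2, -4) facing S
[2] after spin(left): (-2, -4) facing E
uniquely the one of 9 2-step routes that fits.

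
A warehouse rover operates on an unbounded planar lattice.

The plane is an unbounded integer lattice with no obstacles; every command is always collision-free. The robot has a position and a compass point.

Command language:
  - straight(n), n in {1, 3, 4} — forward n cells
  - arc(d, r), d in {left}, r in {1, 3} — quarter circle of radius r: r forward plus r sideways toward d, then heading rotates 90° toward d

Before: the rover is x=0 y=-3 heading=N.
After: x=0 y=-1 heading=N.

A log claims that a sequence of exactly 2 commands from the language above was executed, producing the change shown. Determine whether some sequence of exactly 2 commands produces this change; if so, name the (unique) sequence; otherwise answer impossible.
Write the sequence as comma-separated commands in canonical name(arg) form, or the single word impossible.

key: heading stays N — no command in the sequence turns
initial: x=0 y=-3 heading=N
step 1 (straight(1)): x=0 y=-2 heading=N
step 2 (straight(1)): x=0 y=-1 heading=N
uniquely the one of 25 2-step routes that fits.

straight(1), straight(1)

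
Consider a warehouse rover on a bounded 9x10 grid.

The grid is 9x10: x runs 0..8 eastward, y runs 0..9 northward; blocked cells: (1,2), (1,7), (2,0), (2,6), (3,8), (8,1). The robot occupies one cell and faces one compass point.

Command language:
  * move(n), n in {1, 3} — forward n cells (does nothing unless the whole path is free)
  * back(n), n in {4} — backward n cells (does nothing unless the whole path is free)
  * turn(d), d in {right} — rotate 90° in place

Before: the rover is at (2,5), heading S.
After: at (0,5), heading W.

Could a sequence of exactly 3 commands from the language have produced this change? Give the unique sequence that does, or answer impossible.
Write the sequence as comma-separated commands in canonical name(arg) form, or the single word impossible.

key: running move(1) before turn(right) would end elsewhere — order is forced
initial: at (2,5), heading S
t=1 turn(right) ⇒ at (2,5), heading W
t=2 move(1) ⇒ at (1,5), heading W
t=3 move(1) ⇒ at (0,5), heading W
no other 3-command option fits: unique.

turn(right), move(1), move(1)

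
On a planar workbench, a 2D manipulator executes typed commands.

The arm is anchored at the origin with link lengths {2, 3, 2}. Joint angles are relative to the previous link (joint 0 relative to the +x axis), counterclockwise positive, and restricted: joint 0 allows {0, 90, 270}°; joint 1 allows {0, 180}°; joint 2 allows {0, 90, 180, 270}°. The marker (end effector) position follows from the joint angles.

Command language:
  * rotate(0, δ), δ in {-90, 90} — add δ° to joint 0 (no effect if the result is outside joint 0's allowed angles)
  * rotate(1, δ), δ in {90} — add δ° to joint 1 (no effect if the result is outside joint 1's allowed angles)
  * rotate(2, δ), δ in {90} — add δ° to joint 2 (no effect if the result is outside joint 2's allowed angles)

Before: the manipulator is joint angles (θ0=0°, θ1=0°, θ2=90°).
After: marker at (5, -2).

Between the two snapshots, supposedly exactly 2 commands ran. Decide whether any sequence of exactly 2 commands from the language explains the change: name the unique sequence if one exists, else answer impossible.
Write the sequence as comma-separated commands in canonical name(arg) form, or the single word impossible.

start: joint angles (θ0=0°, θ1=0°, θ2=90°)
t=1 rotate(2, 90) ⇒ joint angles (θ0=0°, θ1=0°, θ2=180°)
t=2 rotate(2, 90) ⇒ joint angles (θ0=0°, θ1=0°, θ2=270°)
no other 2-command option fits: unique.

rotate(2, 90), rotate(2, 90)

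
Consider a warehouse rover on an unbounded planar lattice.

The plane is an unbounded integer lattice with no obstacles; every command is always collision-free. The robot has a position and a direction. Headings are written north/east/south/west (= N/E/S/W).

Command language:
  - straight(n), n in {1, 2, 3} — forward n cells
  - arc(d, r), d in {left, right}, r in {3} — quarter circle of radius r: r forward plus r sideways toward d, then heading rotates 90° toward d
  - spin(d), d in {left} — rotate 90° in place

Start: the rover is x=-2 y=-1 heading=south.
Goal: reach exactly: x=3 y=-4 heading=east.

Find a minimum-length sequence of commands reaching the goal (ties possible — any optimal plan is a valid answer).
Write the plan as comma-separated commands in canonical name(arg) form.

arc(left, 3), straight(2)

from: x=-2 y=-1 heading=south
t=1 arc(left, 3) ⇒ x=1 y=-4 heading=east
t=2 straight(2) ⇒ x=3 y=-4 heading=east
nothing shorter than 2 reaches the goal.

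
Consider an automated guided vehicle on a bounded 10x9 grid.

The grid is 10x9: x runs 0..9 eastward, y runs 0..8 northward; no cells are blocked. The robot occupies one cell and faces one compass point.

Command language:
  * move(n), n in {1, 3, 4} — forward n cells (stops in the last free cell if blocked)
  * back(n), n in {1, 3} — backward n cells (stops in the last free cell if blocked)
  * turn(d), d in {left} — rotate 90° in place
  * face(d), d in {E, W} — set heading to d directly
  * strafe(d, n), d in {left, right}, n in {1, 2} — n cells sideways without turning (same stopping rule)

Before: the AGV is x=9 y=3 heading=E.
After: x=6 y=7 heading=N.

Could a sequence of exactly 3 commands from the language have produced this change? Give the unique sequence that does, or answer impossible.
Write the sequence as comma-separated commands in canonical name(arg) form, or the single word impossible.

key: cell and facing (now N) both changed — the 3 commands mix motion and turning
t0: x=9 y=3 heading=E
step 1 (back(3)): x=6 y=3 heading=E
step 2 (turn(left)): x=6 y=3 heading=N
step 3 (move(4)): x=6 y=7 heading=N
all 1728 alternatives checked — unique.

back(3), turn(left), move(4)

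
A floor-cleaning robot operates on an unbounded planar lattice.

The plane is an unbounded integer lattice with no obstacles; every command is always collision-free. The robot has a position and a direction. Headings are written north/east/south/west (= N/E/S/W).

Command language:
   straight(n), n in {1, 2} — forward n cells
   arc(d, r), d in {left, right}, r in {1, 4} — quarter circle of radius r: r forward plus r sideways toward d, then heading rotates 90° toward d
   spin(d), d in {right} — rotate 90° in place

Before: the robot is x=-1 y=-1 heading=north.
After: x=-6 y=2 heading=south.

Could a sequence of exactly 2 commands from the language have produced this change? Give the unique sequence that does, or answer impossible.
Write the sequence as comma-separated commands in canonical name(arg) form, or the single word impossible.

arc(left, 4), arc(left, 1)

key: running arc(left, 1) before arc(left, 4) would end elsewhere — order is forced
begin: x=-1 y=-1 heading=north
1. arc(left, 4) → x=-5 y=3 heading=west
2. arc(left, 1) → x=-6 y=2 heading=south
uniquely the one of 49 2-step routes that fits.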